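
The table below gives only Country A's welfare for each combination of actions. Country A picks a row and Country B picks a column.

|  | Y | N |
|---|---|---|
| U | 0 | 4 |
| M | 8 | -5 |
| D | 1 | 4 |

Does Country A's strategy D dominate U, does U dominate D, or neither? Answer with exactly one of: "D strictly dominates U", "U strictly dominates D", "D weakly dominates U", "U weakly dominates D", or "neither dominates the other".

D's payoffs vs U's, by Country B's action — Y: 1>0, N: 4=4.
D is at least as good everywhere and strictly better somewhere (tied only at N), so D weakly but not strictly dominates U.

D weakly dominates U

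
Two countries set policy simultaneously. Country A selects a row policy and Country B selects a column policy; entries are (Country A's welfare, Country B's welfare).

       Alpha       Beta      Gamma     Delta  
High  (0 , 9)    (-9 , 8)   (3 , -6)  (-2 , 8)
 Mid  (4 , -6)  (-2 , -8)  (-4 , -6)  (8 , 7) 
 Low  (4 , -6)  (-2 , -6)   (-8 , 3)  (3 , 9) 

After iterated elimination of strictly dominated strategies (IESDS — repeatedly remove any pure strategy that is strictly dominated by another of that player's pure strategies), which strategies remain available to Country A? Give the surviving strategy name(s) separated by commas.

Mid

For Country B, Delta strictly dominates Gamma on the remaining rows (High: 8>-6, Mid: 7>-6, Low: 9>3); eliminate Gamma.
For Country A, Mid strictly dominates High on the remaining columns (Alpha: 4>0, Beta: -2>-9, Delta: 8>-2); eliminate High.
Country B's strategy Alpha is strictly dominated by Delta (Mid: 7>-6, Low: 9>-6) and is removed.
Column Beta is eliminated: Delta beats it against every remaining row (Mid: 7>-8, Low: 9>-6).
For Country A, Mid strictly dominates Low on the remaining columns (Delta: 8>3); eliminate Low.
Among the remaining strategies, none is strictly dominated by another pure strategy of the same player, so the elimination stops.
Surviving strategies — Country A: {Mid}; Country B: {Delta}.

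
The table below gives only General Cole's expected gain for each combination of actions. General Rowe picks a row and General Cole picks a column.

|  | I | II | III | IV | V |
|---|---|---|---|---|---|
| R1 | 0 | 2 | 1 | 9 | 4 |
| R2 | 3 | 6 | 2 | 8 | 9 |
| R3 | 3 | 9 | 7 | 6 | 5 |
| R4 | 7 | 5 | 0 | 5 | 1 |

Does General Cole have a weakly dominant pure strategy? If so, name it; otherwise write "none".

I fails to dominate II at R1 (0<2).
II fails to dominate I at R4 (5<7).
III fails to dominate I at R2 (2<3).
IV fails to dominate I at R4 (5<7).
V fails to dominate I at R4 (1<7).
No single strategy dominates all the others.

none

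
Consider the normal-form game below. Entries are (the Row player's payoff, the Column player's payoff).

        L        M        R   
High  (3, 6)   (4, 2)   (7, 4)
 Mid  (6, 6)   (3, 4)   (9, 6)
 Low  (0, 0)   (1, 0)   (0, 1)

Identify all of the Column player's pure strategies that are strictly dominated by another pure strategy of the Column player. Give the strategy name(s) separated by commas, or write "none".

L is not dominated — it holds its own against M at High (6>2); R at High (6>4).
R strictly dominates M — High: 4>2, Mid: 6>4, Low: 1>0.
Nothing dominates R: L at Mid (6=6); M at High (4>2).

M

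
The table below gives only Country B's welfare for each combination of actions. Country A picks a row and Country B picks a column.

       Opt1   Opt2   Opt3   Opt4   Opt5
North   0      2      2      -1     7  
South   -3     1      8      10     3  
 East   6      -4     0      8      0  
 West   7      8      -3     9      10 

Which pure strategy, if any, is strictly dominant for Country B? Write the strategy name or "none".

none

Opt1 fails to dominate Opt2 at North (0<2).
Opt2 fails to dominate Opt1 at East (-4<6).
Opt3 fails to dominate Opt1 at East (0<6).
Opt4 fails to dominate Opt1 at North (-1<0).
Opt5 fails to dominate Opt1 at East (0<6).
No single strategy dominates all the others.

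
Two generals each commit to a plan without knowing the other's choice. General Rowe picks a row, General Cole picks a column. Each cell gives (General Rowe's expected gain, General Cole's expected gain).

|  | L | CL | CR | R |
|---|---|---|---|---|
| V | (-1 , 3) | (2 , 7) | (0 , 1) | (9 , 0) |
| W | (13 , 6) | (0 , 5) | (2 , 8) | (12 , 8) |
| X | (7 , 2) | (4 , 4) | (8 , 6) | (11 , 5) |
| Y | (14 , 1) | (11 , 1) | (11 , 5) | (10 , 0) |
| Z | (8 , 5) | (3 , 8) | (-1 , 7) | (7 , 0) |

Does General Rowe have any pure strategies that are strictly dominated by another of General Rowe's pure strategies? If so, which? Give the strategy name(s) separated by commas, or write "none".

V, Z

V is strictly dominated by X (L: 7>-1, CL: 4>2, CR: 8>0, R: 11>9).
Nothing dominates W: V at L (13>-1); X at L (13>7); Y at R (12>10); Z at L (13>8).
X is not dominated — it holds its own against V at L (7>-1); W at CL (4>0); Y at R (11>10); Z at CL (4>3).
Y is not dominated — it holds its own against V at L (14>-1); W at L (14>13); X at L (14>7); Z at L (14>8).
Y strictly dominates Z — L: 14>8, CL: 11>3, CR: 11>-1, R: 10>7.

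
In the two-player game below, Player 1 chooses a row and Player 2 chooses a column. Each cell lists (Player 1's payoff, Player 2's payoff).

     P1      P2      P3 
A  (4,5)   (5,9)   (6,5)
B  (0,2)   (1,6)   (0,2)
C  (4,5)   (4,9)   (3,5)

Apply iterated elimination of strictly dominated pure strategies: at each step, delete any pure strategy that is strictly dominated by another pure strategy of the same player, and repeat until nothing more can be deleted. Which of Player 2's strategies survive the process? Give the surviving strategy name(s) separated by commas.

For Player 1, A strictly dominates B on the remaining columns (P1: 4>0, P2: 5>1, P3: 6>0); eliminate B.
For Player 2, P2 strictly dominates P1 on the remaining rows (A: 9>5, C: 9>5); eliminate P1.
For Player 1, A strictly dominates C on the remaining columns (P2: 5>4, P3: 6>3); eliminate C.
Player 2's strategy P3 is strictly dominated by P2 (A: 9>5) and is removed.
Among the remaining strategies, none is strictly dominated by another pure strategy of the same player, so the elimination stops.
Surviving strategies — Player 1: {A}; Player 2: {P2}.

P2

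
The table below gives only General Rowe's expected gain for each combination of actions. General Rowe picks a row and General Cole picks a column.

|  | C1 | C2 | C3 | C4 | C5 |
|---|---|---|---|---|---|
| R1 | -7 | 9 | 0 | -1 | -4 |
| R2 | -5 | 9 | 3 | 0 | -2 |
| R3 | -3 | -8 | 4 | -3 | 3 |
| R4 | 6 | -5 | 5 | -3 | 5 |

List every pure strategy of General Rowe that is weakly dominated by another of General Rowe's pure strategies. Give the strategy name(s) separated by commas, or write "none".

R1: dominated, since R2 does at least as well everywhere (C1: -5>-7, C2: 9=9, C3: 3>0, C4: 0>-1, C5: -2>-4).
Nothing dominates R2: R1 at C1 (-5>-7); R3 at C2 (9>-8); R4 at C2 (9>-5).
R4 weakly dominates R3 — C1: 6>-3, C2: -5>-8, C3: 5>4, C4: -3=-3, C5: 5>3.
R4: no other strategy beats it everywhere (R1 at C1 (6>-7); R2 at C1 (6>-5); R3 at C1 (6>-3)).

R1, R3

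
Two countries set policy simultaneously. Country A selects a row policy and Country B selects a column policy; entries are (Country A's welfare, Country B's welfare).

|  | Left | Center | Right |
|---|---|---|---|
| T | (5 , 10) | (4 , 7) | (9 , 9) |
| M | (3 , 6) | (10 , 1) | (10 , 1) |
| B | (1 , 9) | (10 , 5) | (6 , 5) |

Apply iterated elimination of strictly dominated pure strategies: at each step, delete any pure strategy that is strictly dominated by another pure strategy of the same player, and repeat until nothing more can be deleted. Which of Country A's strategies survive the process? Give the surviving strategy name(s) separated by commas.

Country B's strategy Center is strictly dominated by Left (T: 10>7, M: 6>1, B: 9>5) and is removed.
For Country A, T strictly dominates B on the remaining columns (Left: 5>1, Right: 9>6); eliminate B.
Column Right is eliminated: Left beats it against every remaining row (T: 10>9, M: 6>1).
Row M is eliminated: T beats it against every remaining column (Left: 5>3).
Among the remaining strategies, none is strictly dominated by another pure strategy of the same player, so the elimination stops.
Surviving strategies — Country A: {T}; Country B: {Left}.

T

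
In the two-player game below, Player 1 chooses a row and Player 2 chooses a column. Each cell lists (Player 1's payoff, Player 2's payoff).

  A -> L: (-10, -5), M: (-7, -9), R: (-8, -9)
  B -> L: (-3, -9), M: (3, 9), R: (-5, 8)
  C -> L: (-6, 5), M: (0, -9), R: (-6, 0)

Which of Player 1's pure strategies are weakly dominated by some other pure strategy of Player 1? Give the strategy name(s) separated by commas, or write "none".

B weakly dominates A — L: -3>-10, M: 3>-7, R: -5>-8.
Nothing dominates B: A at L (-3>-10); C at L (-3>-6).
C is weakly dominated by B (L: -3>-6, M: 3>0, R: -5>-6).

A, C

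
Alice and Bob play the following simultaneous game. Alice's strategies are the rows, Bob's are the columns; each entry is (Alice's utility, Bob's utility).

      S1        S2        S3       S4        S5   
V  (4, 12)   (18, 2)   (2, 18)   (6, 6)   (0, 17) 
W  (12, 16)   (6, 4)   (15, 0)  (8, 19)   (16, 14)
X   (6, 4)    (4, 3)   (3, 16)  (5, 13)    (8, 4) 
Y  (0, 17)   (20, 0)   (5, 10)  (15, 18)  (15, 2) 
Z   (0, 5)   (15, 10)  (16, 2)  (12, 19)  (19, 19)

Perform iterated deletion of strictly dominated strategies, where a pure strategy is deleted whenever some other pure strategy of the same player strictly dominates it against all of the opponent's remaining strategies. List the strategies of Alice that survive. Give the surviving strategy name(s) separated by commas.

Row X is eliminated: W beats it against every remaining column (S1: 12>6, S2: 6>4, S3: 15>3, S4: 8>5, S5: 16>8).
Column S2 is eliminated: S4 beats it against every remaining row (V: 6>2, W: 19>4, Y: 18>0, Z: 19>10).
Row V is eliminated: W beats it against every remaining column (S1: 12>4, S3: 15>2, S4: 8>6, S5: 16>0).
For Bob, S4 strictly dominates S1 on the remaining rows (W: 19>16, Y: 18>17, Z: 19>5); eliminate S1.
Alice's strategy W is strictly dominated by Z (S3: 16>15, S4: 12>8, S5: 19>16) and is removed.
For Bob, S4 strictly dominates S3 on the remaining rows (Y: 18>10, Z: 19>2); eliminate S3.
Among the remaining strategies, none is strictly dominated by another pure strategy of the same player, so the elimination stops.
Surviving strategies — Alice: {Y, Z}; Bob: {S4, S5}.

Y, Z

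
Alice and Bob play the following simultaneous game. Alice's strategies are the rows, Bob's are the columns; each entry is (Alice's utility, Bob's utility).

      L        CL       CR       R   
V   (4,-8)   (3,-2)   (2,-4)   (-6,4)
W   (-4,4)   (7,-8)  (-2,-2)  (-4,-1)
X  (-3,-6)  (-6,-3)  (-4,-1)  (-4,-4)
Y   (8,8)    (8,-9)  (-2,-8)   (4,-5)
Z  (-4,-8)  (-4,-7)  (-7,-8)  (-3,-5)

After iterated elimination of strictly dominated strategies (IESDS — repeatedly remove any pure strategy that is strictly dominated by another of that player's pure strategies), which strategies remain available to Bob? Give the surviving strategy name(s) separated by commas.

L

For Alice, Y strictly dominates X on the remaining columns (L: 8>-3, CL: 8>-6, CR: -2>-4, R: 4>-4); eliminate X.
Row Z is eliminated: Y beats it against every remaining column (L: 8>-4, CL: 8>-4, CR: -2>-7, R: 4>-3).
Column CL is eliminated: R beats it against every remaining row (V: 4>-2, W: -1>-8, Y: -5>-9).
Column CR is eliminated: R beats it against every remaining row (V: 4>-4, W: -1>-2, Y: -5>-8).
Alice's strategy V is strictly dominated by Y (L: 8>4, R: 4>-6) and is removed.
Alice's strategy W is strictly dominated by Y (L: 8>-4, R: 4>-4) and is removed.
Bob's strategy R is strictly dominated by L (Y: 8>-5) and is removed.
Among the remaining strategies, none is strictly dominated by another pure strategy of the same player, so the elimination stops.
Surviving strategies — Alice: {Y}; Bob: {L}.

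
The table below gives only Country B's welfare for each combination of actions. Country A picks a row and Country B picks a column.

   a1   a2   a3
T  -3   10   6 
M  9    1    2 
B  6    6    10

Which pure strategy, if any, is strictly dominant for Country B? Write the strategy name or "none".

a1 fails to dominate a2 at T (-3<10).
a2 fails to dominate a1 at M (1<9).
a3 fails to dominate a1 at M (2<9).
No single strategy dominates all the others.

none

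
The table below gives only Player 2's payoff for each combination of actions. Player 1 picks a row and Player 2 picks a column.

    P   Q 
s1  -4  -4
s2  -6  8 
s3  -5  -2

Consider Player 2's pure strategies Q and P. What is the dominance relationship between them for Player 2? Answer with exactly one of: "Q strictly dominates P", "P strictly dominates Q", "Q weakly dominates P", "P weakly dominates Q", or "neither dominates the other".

Q weakly dominates P

Compare Q to P across every action of Player 1: s1: -4=-4, s2: 8>-6, s3: -2>-5.
Q is at least as good everywhere and strictly better somewhere (tied only at s1), so Q weakly but not strictly dominates P.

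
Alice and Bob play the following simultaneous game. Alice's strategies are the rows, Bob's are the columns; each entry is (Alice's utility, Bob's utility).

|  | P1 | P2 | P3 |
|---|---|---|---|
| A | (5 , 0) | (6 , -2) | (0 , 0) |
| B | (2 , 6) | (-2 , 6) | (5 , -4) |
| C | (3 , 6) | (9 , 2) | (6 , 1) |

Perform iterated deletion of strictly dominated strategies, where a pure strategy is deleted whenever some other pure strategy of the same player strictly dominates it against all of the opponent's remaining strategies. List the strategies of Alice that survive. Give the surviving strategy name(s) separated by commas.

A, C

For Alice, C strictly dominates B on the remaining columns (P1: 3>2, P2: 9>-2, P3: 6>5); eliminate B.
Bob's strategy P2 is strictly dominated by P1 (A: 0>-2, C: 6>2) and is removed.
Among the remaining strategies, none is strictly dominated by another pure strategy of the same player, so the elimination stops.
Surviving strategies — Alice: {A, C}; Bob: {P1, P3}.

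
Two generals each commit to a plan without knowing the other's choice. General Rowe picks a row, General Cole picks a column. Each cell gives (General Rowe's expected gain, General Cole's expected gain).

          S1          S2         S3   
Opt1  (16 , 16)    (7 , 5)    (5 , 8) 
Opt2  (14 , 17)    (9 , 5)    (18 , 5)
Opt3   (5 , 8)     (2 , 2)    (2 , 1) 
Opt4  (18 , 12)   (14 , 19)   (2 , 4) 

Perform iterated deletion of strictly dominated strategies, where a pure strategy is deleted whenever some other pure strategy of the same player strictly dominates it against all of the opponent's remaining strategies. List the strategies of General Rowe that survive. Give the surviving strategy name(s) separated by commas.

Opt4

General Rowe's strategy Opt3 is strictly dominated by Opt1 (S1: 16>5, S2: 7>2, S3: 5>2) and is removed.
Column S3 is eliminated: S1 beats it against every remaining row (Opt1: 16>8, Opt2: 17>5, Opt4: 12>4).
General Rowe's strategy Opt1 is strictly dominated by Opt4 (S1: 18>16, S2: 14>7) and is removed.
For General Rowe, Opt4 strictly dominates Opt2 on the remaining columns (S1: 18>14, S2: 14>9); eliminate Opt2.
General Cole's strategy S1 is strictly dominated by S2 (Opt4: 19>12) and is removed.
Among the remaining strategies, none is strictly dominated by another pure strategy of the same player, so the elimination stops.
Surviving strategies — General Rowe: {Opt4}; General Cole: {S2}.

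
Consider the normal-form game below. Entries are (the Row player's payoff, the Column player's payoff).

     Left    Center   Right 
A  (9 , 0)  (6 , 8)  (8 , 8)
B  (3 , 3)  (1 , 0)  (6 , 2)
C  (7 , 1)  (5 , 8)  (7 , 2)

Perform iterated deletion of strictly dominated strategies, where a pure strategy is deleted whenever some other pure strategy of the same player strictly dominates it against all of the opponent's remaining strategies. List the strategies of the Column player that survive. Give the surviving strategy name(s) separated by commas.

Center, Right

Row B is eliminated: A beats it against every remaining column (Left: 9>3, Center: 6>1, Right: 8>6).
The Row player's strategy C is strictly dominated by A (Left: 9>7, Center: 6>5, Right: 8>7) and is removed.
For the Column player, Center strictly dominates Left on the remaining rows (A: 8>0); eliminate Left.
Among the remaining strategies, none is strictly dominated by another pure strategy of the same player, so the elimination stops.
Surviving strategies — the Row player: {A}; the Column player: {Center, Right}.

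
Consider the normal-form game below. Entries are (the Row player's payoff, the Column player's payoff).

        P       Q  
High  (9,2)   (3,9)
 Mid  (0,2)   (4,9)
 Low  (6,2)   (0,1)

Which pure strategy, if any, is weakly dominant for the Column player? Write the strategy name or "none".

none

P fails to dominate Q at High (2<9).
Q fails to dominate P at Low (1<2).
No single strategy dominates all the others.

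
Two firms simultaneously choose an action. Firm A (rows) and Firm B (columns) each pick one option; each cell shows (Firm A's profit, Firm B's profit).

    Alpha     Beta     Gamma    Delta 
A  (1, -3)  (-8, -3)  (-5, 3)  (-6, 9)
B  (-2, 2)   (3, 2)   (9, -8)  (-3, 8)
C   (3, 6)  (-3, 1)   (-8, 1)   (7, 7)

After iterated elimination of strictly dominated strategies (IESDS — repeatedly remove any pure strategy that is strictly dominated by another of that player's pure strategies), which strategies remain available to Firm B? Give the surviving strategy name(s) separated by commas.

Firm B's strategy Alpha is strictly dominated by Delta (A: 9>-3, B: 8>2, C: 7>6) and is removed.
Row A is eliminated: B beats it against every remaining column (Beta: 3>-8, Gamma: 9>-5, Delta: -3>-6).
Firm B's strategy Beta is strictly dominated by Delta (B: 8>2, C: 7>1) and is removed.
Firm B's strategy Gamma is strictly dominated by Delta (B: 8>-8, C: 7>1) and is removed.
Firm A's strategy B is strictly dominated by C (Delta: 7>-3) and is removed.
Among the remaining strategies, none is strictly dominated by another pure strategy of the same player, so the elimination stops.
Surviving strategies — Firm A: {C}; Firm B: {Delta}.

Delta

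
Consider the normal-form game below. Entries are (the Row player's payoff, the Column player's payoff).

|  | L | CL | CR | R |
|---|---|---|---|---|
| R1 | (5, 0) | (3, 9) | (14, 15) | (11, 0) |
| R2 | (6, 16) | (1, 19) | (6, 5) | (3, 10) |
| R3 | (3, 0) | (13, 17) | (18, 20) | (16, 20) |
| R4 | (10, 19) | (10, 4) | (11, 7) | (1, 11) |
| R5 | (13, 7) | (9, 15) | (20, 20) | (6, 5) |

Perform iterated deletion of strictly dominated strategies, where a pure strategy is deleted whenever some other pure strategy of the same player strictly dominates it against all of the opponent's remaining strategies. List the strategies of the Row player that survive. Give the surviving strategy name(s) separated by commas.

R3, R5

The Row player's strategy R2 is strictly dominated by R5 (L: 13>6, CL: 9>1, CR: 20>6, R: 6>3) and is removed.
Column CL is eliminated: CR beats it against every remaining row (R1: 15>9, R3: 20>17, R4: 7>4, R5: 20>15).
Row R4 is eliminated: R5 beats it against every remaining column (L: 13>10, CR: 20>11, R: 6>1).
The Column player's strategy L is strictly dominated by CR (R1: 15>0, R3: 20>0, R5: 20>7) and is removed.
Row R1 is eliminated: R3 beats it against every remaining column (CR: 18>14, R: 16>11).
Among the remaining strategies, none is strictly dominated by another pure strategy of the same player, so the elimination stops.
Surviving strategies — the Row player: {R3, R5}; the Column player: {CR, R}.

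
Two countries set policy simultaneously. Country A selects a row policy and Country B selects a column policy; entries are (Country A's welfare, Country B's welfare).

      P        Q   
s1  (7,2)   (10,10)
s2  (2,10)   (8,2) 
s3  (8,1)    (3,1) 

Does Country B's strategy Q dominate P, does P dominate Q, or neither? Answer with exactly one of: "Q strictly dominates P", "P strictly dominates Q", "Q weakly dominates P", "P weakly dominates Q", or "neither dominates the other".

neither dominates the other

Compare Q to P across every action of Country A: s1: 10>2, s2: 2<10, s3: 1=1.
Q does better at s1 but worse at s2; neither strategy dominates the other.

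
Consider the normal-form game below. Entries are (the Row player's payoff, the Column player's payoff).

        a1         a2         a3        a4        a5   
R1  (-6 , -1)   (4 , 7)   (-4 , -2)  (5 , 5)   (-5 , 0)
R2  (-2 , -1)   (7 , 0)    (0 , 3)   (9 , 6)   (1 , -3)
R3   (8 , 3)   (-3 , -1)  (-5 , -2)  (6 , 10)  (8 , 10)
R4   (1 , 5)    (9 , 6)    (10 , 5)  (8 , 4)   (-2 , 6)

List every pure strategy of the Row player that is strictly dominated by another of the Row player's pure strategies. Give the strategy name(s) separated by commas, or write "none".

R1

R1 is strictly dominated by R2 (a1: -2>-6, a2: 7>4, a3: 0>-4, a4: 9>5, a5: 1>-5).
R2 is not dominated — it holds its own against R1 at a1 (-2>-6); R3 at a2 (7>-3); R4 at a4 (9>8).
Nothing dominates R3: R1 at a1 (8>-6); R2 at a1 (8>-2); R4 at a1 (8>1).
R4: no other strategy beats it everywhere (R1 at a1 (1>-6); R2 at a1 (1>-2); R3 at a2 (9>-3)).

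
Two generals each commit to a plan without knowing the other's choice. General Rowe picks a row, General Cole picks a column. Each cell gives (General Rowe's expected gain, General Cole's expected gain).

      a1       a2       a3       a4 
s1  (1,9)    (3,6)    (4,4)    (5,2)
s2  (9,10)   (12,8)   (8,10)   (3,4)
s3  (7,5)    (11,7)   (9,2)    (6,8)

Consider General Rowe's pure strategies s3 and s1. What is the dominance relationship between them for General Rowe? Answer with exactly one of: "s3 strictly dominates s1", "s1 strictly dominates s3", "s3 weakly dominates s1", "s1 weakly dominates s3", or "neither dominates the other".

s3 strictly dominates s1

s3's payoffs vs s1's, by General Cole's action — a1: 7>1, a2: 11>3, a3: 9>4, a4: 6>5.
s3 gives a strictly higher payoff against each choice by General Cole, so s3 strictly dominates s1.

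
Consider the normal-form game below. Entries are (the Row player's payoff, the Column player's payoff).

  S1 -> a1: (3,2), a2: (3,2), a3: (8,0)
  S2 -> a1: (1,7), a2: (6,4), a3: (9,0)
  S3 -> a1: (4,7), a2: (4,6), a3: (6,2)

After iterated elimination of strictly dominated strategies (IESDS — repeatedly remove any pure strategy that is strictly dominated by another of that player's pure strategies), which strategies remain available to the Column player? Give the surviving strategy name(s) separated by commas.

a1

Column a3 is eliminated: a1 beats it against every remaining row (S1: 2>0, S2: 7>0, S3: 7>2).
Row S1 is eliminated: S3 beats it against every remaining column (a1: 4>3, a2: 4>3).
Column a2 is eliminated: a1 beats it against every remaining row (S2: 7>4, S3: 7>6).
Row S2 is eliminated: S3 beats it against every remaining column (a1: 4>1).
Among the remaining strategies, none is strictly dominated by another pure strategy of the same player, so the elimination stops.
Surviving strategies — the Row player: {S3}; the Column player: {a1}.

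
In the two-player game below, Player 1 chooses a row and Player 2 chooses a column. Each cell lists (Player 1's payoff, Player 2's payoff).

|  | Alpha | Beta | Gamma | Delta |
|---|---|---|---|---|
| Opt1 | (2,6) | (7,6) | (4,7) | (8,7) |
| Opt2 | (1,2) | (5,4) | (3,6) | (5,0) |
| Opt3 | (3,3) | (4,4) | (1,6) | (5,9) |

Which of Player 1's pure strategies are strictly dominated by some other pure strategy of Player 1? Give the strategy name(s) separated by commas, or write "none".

Opt2

Opt1: no other strategy beats it everywhere (Opt2 at Alpha (2>1); Opt3 at Beta (7>4)).
Opt1 strictly dominates Opt2 — Alpha: 2>1, Beta: 7>5, Gamma: 4>3, Delta: 8>5.
Nothing dominates Opt3: Opt1 at Alpha (3>2); Opt2 at Alpha (3>1).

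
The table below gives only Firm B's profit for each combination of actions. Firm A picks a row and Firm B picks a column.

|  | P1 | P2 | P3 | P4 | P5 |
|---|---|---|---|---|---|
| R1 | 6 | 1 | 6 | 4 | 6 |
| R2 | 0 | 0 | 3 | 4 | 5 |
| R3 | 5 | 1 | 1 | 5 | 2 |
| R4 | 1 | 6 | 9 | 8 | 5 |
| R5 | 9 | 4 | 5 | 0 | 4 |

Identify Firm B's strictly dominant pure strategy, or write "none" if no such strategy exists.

P1 fails to dominate P2 at R2 (0=0).
P2 fails to dominate P1 at R1 (1<6).
P3 fails to dominate P1 at R1 (6=6).
P4 fails to dominate P1 at R1 (4<6).
P5 fails to dominate P1 at R1 (6=6).
No single strategy dominates all the others.

none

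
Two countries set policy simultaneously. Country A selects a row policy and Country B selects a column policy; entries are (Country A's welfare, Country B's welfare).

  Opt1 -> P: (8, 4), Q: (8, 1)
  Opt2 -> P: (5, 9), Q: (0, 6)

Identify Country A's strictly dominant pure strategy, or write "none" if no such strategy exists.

Opt1

Opt1 vs Opt2: P: 8>5, Q: 8>0.
Opt1 strictly beats every other strategy against every opponent action, so it is strictly dominant.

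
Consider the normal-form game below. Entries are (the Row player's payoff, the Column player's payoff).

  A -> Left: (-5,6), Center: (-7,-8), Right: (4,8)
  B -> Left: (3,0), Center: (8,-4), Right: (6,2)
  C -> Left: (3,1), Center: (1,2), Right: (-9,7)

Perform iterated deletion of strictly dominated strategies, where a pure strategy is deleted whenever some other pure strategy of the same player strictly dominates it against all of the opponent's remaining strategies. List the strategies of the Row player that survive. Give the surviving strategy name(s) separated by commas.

The Row player's strategy A is strictly dominated by B (Left: 3>-5, Center: 8>-7, Right: 6>4) and is removed.
Column Left is eliminated: Right beats it against every remaining row (B: 2>0, C: 7>1).
For the Row player, B strictly dominates C on the remaining columns (Center: 8>1, Right: 6>-9); eliminate C.
The Column player's strategy Center is strictly dominated by Right (B: 2>-4) and is removed.
Among the remaining strategies, none is strictly dominated by another pure strategy of the same player, so the elimination stops.
Surviving strategies — the Row player: {B}; the Column player: {Right}.

B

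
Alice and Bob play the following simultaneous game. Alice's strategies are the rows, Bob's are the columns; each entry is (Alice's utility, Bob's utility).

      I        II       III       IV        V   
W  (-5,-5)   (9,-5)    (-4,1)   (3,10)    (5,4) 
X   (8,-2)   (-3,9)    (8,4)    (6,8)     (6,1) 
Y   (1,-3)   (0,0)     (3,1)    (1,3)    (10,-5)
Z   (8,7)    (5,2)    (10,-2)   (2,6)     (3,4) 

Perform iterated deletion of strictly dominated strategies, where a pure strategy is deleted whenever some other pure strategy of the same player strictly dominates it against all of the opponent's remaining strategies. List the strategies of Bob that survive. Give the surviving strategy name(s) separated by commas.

I, II, IV

Bob's strategy III is strictly dominated by IV (W: 10>1, X: 8>4, Y: 3>1, Z: 6>-2) and is removed.
For Bob, IV strictly dominates V on the remaining rows (W: 10>4, X: 8>1, Y: 3>-5, Z: 6>4); eliminate V.
For Alice, Z strictly dominates Y on the remaining columns (I: 8>1, II: 5>0, IV: 2>1); eliminate Y.
Among the remaining strategies, none is strictly dominated by another pure strategy of the same player, so the elimination stops.
Surviving strategies — Alice: {W, X, Z}; Bob: {I, II, IV}.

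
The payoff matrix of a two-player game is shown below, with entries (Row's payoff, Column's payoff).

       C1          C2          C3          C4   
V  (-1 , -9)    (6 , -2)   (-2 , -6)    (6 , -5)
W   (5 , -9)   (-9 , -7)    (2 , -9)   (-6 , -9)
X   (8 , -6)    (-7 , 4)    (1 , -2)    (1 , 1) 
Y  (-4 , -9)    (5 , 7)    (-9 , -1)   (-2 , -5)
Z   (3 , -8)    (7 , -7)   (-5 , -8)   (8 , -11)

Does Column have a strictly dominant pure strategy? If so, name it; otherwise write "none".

C2

C2 vs C1: V: -2>-9, W: -7>-9, X: 4>-6, Y: 7>-9, Z: -7>-8.
C2 vs C3: V: -2>-6, W: -7>-9, X: 4>-2, Y: 7>-1, Z: -7>-8.
C2 vs C4: V: -2>-5, W: -7>-9, X: 4>1, Y: 7>-5, Z: -7>-11.
C2 strictly beats every other strategy against every opponent action, so it is strictly dominant.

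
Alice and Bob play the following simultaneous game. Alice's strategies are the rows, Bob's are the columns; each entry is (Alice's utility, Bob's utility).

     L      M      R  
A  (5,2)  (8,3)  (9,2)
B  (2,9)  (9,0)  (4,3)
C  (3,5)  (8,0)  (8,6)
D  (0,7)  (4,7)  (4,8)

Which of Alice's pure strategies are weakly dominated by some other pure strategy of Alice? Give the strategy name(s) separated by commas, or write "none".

Nothing dominates A: B at L (5>2); C at L (5>3); D at L (5>0).
B is not dominated — it holds its own against A at M (9>8); C at M (9>8); D at L (2>0).
C: dominated, since A does at least as well everywhere (L: 5>3, M: 8=8, R: 9>8).
D is weakly dominated by A (L: 5>0, M: 8>4, R: 9>4).

C, D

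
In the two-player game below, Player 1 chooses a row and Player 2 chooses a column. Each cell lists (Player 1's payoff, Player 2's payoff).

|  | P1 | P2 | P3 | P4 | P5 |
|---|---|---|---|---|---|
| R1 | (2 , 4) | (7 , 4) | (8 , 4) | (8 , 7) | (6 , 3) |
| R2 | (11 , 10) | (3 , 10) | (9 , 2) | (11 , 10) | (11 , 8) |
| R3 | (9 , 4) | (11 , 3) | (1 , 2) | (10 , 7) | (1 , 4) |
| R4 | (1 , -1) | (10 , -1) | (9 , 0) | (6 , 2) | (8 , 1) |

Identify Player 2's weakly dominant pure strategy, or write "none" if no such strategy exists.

P4

P4 vs P1: R1: 7>4, R2: 10=10, R3: 7>4, R4: 2>-1.
P4 vs P2: R1: 7>4, R2: 10=10, R3: 7>3, R4: 2>-1.
P4 vs P3: R1: 7>4, R2: 10>2, R3: 7>2, R4: 2>0.
P4 vs P5: R1: 7>3, R2: 10>8, R3: 7>4, R4: 2>1.
P4 is at least as good as every other strategy against every opponent action, so it is weakly dominant.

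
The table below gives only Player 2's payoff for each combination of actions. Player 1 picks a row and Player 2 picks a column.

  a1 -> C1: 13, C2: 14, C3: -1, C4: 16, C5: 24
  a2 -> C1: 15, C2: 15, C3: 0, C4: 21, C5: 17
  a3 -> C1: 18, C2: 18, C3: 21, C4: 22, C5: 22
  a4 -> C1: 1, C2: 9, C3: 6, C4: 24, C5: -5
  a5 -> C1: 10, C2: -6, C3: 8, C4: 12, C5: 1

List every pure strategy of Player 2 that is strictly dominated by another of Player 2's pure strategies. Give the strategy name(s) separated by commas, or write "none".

C1, C2, C3

C1 is strictly dominated by C4 (a1: 16>13, a2: 21>15, a3: 22>18, a4: 24>1, a5: 12>10).
C2: dominated, since C4 does at least as well everywhere (a1: 16>14, a2: 21>15, a3: 22>18, a4: 24>9, a5: 12>-6).
C3 is strictly dominated by C4 (a1: 16>-1, a2: 21>0, a3: 22>21, a4: 24>6, a5: 12>8).
C4: no other strategy beats it everywhere (C1 at a1 (16>13); C2 at a1 (16>14); C3 at a1 (16>-1); C5 at a2 (21>17)).
C5: no other strategy beats it everywhere (C1 at a1 (24>13); C2 at a1 (24>14); C3 at a1 (24>-1); C4 at a1 (24>16)).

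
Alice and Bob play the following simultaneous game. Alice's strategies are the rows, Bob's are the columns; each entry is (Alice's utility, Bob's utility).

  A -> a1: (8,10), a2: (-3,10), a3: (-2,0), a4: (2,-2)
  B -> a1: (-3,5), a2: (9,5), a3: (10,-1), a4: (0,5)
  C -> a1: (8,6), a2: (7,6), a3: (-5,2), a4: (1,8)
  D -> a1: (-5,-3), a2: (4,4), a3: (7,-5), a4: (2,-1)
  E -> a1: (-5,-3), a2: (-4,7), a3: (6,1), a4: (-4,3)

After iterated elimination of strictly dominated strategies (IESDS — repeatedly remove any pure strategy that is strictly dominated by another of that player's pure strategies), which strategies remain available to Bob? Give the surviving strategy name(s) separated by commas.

a1, a2, a4

Alice's strategy E is strictly dominated by B (a1: -3>-5, a2: 9>-4, a3: 10>6, a4: 0>-4) and is removed.
For Bob, a1 strictly dominates a3 on the remaining rows (A: 10>0, B: 5>-1, C: 6>2, D: -3>-5); eliminate a3.
Among the remaining strategies, none is strictly dominated by another pure strategy of the same player, so the elimination stops.
Surviving strategies — Alice: {A, B, C, D}; Bob: {a1, a2, a4}.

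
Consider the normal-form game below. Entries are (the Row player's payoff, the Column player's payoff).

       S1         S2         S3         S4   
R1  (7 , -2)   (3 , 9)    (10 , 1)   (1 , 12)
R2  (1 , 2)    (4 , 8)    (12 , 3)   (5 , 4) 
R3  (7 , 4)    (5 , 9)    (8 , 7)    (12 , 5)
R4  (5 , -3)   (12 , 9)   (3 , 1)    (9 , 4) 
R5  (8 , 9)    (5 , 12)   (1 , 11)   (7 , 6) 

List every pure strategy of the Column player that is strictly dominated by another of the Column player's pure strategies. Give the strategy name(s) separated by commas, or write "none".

S1: dominated, since S2 does at least as well everywhere (R1: 9>-2, R2: 8>2, R3: 9>4, R4: 9>-3, R5: 12>9).
Nothing dominates S2: S1 at R1 (9>-2); S3 at R1 (9>1); S4 at R2 (8>4).
S3: dominated, since S2 does at least as well everywhere (R1: 9>1, R2: 8>3, R3: 9>7, R4: 9>1, R5: 12>11).
S4: no other strategy beats it everywhere (S1 at R1 (12>-2); S2 at R1 (12>9); S3 at R1 (12>1)).

S1, S3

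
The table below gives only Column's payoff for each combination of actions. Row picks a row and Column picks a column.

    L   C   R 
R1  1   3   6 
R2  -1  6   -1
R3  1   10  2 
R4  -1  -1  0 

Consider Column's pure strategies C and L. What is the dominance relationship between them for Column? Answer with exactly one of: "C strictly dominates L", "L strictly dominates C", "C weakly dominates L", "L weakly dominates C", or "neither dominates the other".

Compare C to L across each opponent action: R1: 3>1, R2: 6>-1, R3: 10>1, R4: -1=-1.
C is at least as good everywhere and strictly better somewhere (tied only at R4), so C weakly but not strictly dominates L.

C weakly dominates L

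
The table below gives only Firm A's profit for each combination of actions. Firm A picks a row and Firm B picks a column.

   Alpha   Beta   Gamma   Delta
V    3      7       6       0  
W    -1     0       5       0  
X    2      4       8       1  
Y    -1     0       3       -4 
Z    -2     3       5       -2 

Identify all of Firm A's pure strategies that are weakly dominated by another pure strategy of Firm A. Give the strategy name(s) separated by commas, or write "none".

W, Y, Z

V: no other strategy beats it everywhere (W at Alpha (3>-1); X at Alpha (3>2); Y at Alpha (3>-1); Z at Alpha (3>-2)).
W is weakly dominated by V (Alpha: 3>-1, Beta: 7>0, Gamma: 6>5, Delta: 0=0).
X: no other strategy beats it everywhere (V at Gamma (8>6); W at Alpha (2>-1); Y at Alpha (2>-1); Z at Alpha (2>-2)).
V weakly dominates Y — Alpha: 3>-1, Beta: 7>0, Gamma: 6>3, Delta: 0>-4.
Z: dominated, since V does at least as well everywhere (Alpha: 3>-2, Beta: 7>3, Gamma: 6>5, Delta: 0>-2).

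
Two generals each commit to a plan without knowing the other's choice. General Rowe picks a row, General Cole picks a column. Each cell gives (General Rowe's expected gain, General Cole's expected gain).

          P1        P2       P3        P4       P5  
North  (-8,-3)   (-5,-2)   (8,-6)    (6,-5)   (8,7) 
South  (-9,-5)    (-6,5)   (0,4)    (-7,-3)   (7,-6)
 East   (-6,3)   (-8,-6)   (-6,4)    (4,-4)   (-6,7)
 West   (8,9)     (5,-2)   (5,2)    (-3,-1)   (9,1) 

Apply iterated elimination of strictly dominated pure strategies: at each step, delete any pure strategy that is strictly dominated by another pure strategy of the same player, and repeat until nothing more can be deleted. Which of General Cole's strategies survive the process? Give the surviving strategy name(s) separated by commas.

P1

General Rowe's strategy South is strictly dominated by North (P1: -8>-9, P2: -5>-6, P3: 8>0, P4: 6>-7, P5: 8>7) and is removed.
General Cole's strategy P2 is strictly dominated by P5 (North: 7>-2, East: 7>-6, West: 1>-2) and is removed.
General Cole's strategy P4 is strictly dominated by P1 (North: -3>-5, East: 3>-4, West: 9>-1) and is removed.
For General Rowe, West strictly dominates East on the remaining columns (P1: 8>-6, P3: 5>-6, P5: 9>-6); eliminate East.
General Cole's strategy P3 is strictly dominated by P1 (North: -3>-6, West: 9>2) and is removed.
For General Rowe, West strictly dominates North on the remaining columns (P1: 8>-8, P5: 9>8); eliminate North.
General Cole's strategy P5 is strictly dominated by P1 (West: 9>1) and is removed.
Among the remaining strategies, none is strictly dominated by another pure strategy of the same player, so the elimination stops.
Surviving strategies — General Rowe: {West}; General Cole: {P1}.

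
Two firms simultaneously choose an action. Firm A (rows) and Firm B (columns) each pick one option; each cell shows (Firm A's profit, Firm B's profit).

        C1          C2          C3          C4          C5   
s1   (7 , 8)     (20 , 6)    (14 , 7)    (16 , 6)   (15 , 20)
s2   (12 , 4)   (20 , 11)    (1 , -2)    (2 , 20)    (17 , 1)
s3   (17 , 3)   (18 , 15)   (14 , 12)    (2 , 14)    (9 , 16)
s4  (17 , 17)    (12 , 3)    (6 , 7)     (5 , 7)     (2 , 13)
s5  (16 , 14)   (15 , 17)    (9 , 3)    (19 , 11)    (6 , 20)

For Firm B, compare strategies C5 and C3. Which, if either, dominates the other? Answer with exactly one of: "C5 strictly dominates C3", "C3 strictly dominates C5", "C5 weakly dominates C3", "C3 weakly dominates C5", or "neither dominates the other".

C5 strictly dominates C3

Compare C5 to C3 across each choice by Firm A: s1: 20>7, s2: 1>-2, s3: 16>12, s4: 13>7, s5: 20>3.
Every comparison favours C5, so C5 strictly dominates C3.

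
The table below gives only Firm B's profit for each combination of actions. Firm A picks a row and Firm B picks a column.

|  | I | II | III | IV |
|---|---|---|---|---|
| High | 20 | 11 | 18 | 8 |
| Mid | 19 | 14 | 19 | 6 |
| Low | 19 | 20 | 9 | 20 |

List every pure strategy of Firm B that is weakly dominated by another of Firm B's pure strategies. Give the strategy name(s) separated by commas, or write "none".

I is not dominated — it holds its own against II at High (20>11); III at High (20>18); IV at High (20>8).
Nothing dominates II: I at Low (20>19); III at Low (20>9); IV at High (11>8).
I weakly dominates III — High: 20>18, Mid: 19=19, Low: 19>9.
IV: dominated, since II does at least as well everywhere (High: 11>8, Mid: 14>6, Low: 20=20).

III, IV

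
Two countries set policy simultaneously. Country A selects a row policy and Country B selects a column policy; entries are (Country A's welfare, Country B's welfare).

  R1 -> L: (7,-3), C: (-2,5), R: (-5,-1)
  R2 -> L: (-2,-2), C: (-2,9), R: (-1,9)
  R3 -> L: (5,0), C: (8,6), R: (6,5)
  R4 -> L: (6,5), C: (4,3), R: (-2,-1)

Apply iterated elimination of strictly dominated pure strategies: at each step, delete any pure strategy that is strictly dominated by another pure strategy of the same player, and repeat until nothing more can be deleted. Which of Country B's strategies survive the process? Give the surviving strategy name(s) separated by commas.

L, C

Country A's strategy R2 is strictly dominated by R3 (L: 5>-2, C: 8>-2, R: 6>-1) and is removed.
For Country B, C strictly dominates R on the remaining rows (R1: 5>-1, R3: 6>5, R4: 3>-1); eliminate R.
Among the remaining strategies, none is strictly dominated by another pure strategy of the same player, so the elimination stops.
Surviving strategies — Country A: {R1, R3, R4}; Country B: {L, C}.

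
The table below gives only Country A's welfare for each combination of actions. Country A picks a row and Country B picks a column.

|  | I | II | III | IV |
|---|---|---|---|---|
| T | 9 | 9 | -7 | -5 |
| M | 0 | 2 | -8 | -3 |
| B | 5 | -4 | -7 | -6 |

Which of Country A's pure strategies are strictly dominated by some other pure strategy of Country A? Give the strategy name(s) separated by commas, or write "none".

Nothing dominates T: M at I (9>0); B at I (9>5).
M: no other strategy beats it everywhere (T at IV (-3>-5); B at II (2>-4)).
B: no other strategy beats it everywhere (T at III (-7=-7); M at I (5>0)).

none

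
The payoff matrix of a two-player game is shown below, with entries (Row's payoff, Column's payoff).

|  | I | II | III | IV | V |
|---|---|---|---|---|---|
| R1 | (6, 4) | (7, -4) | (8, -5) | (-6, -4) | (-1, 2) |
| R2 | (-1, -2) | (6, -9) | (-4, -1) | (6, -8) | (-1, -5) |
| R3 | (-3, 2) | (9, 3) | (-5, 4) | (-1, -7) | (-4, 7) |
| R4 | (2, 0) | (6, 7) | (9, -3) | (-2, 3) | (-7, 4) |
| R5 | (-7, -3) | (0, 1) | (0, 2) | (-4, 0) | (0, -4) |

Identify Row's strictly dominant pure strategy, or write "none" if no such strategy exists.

none

R1 fails to dominate R2 at IV (-6<6).
R2 fails to dominate R1 at I (-1<6).
R3 fails to dominate R1 at I (-3<6).
R4 fails to dominate R1 at I (2<6).
R5 fails to dominate R1 at I (-7<6).
No single strategy dominates all the others.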